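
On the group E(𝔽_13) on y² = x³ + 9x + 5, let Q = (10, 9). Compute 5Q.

Repeated addition: build up to 5Q.
2Q: tangent at (10, 9): λ = (3·10² + 9)/(2·9) ≡ 10/5. 5⁻¹ ≡ 8 (mod 13), so λ ≡ 10·8 ≡ 2.
  x = λ² - 10 - 10 = 4 - 20 ≡ 10; y = λ·(10 - 10) - 9 ≡ 4. → (10, 4)
3Q: (10, 4) + (10, 9): same x and y₁ ≡ -y₂, so the sum is ∞.
4Q: ∞ + (10, 9) = (10, 9) (identity).
5Q: tangent at (10, 9): λ = (3·10² + 9)/(2·9) ≡ 10/5. 5⁻¹ ≡ 8 (mod 13) since 5·8 = 40 ≡ 1, so λ ≡ 10·8 ≡ 2.
  x = λ² - 10 - 10 = 4 - 20 ≡ 10; y = λ·(10 - 10) - 9 ≡ 4. → (10, 4)

(10, 4)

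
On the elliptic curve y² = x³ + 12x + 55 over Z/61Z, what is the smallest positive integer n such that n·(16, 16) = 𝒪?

3

2P: tangent at (16, 16): λ = (3·16² + 12)/(2·16) ≡ 48/32. 32⁻¹ ≡ 21 (mod 61) since 32·21 = 672 ≡ 1, so λ ≡ 48·21 ≡ 32.
  x = λ² - 16 - 16 = 1024 - 32 ≡ 16; y = λ·(16 - 16) - 16 ≡ 45. → (16, 45)
3P: (16, 45) + (16, 16): same x and y₁ ≡ -y₂, so the sum is 𝒪.
3P = 𝒪, so the order is 3.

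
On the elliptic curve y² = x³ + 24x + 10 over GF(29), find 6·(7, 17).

(12, 24)

Write G = (7, 17).
Repeated addition: build up to 6G.
2G: tangent at (7, 17): λ = (3·7² + 24)/(2·17) ≡ 26/5. 5⁻¹ ≡ 6 (mod 29), so λ ≡ 26·6 ≡ 11.
  x = λ² - 7 - 7 = 121 - 14 ≡ 20; y = λ·(7 - 20) - 17 ≡ 14. → (20, 14)
3G: (20, 14) + (7, 17). λ = (17 - 14)/(7 - 20) ≡ 3/16 mod 29. 16⁻¹ ≡ 20 (mod 29) since 16·20 = 320 ≡ 1, so λ ≡ 2.
  x = λ² - 20 - 7 = 4 - 27 ≡ 6; y = λ·(20 - 6) - 14 ≡ 14. → (6, 14)
4G: (6, 14) + (7, 17). λ = (17 - 14)/(7 - 6) ≡ 3/1 mod 29. 1⁻¹ ≡ 1 (mod 29) since 1·1 = 1 ≡ 1, so λ ≡ 3.
  x = λ² - 6 - 7 = 9 - 13 ≡ 25; y = λ·(6 - 25) - 14 ≡ 16. → (25, 16)
5G: (25, 16) + (7, 17). λ = (17 - 16)/(7 - 25) ≡ 1/11 mod 29. 11⁻¹ ≡ 8 (mod 29), so λ ≡ 8.
  x = λ² - 25 - 7 = 64 - 32 ≡ 3; y = λ·(25 - 3) - 16 ≡ 15. → (3, 15)
6G: (3, 15) + (7, 17). λ = (17 - 15)/(7 - 3) ≡ 2/4 mod 29. 4⁻¹ ≡ 22 (mod 29), so λ ≡ 15.
  x = λ² - 3 - 7 = 225 - 10 ≡ 12; y = λ·(3 - 12) - 15 ≡ 24. → (12, 24)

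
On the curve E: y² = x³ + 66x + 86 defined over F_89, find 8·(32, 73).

Write G = (32, 73).
Repeated addition: build up to 8G.
2G: tangent at (32, 73): λ = (3·32² + 66)/(2·73) ≡ 23/57. 57⁻¹ ≡ 25 (mod 89) since 57·25 = 1425 ≡ 1, so λ ≡ 23·25 ≡ 41.
  x = λ² - 32 - 32 = 1681 - 64 ≡ 15; y = λ·(32 - 15) - 73 ≡ 1. → (15, 1)
3G: (15, 1) + (32, 73). λ = (73 - 1)/(32 - 15) ≡ 72/17 mod 89. 17⁻¹ ≡ 21 (mod 89) since 17·21 = 357 ≡ 1, so λ ≡ 88.
  x = λ² - 15 - 32 = 7744 - 47 ≡ 43; y = λ·(15 - 43) - 1 ≡ 27. → (43, 27)
4G: (43, 27) + (32, 73). λ = (73 - 27)/(32 - 43) ≡ 46/78 mod 89. 78⁻¹ ≡ 8 (mod 89) since 78·8 = 624 ≡ 1, so λ ≡ 12.
  x = λ² - 43 - 32 = 144 - 75 ≡ 69; y = λ·(43 - 69) - 27 ≡ 17. → (69, 17)
5G: (69, 17) + (32, 73). λ = (73 - 17)/(32 - 69) ≡ 56/52 mod 89. 52⁻¹ ≡ 12 (mod 89) since 52·12 = 624 ≡ 1, so λ ≡ 49.
  x = λ² - 69 - 32 = 2401 - 101 ≡ 75; y = λ·(69 - 75) - 17 ≡ 45. → (75, 45)
6G: (75, 45) + (32, 73). λ = (73 - 45)/(32 - 75) ≡ 28/46 mod 89. 46⁻¹ ≡ 60 (mod 89), so λ ≡ 78.
  x = λ² - 75 - 32 = 6084 - 107 ≡ 14; y = λ·(75 - 14) - 45 ≡ 85. → (14, 85)
7G: (14, 85) + (32, 73). λ = (73 - 85)/(32 - 14) ≡ 77/18 mod 89. 18⁻¹ ≡ 5 (mod 89), so λ ≡ 29.
  x = λ² - 14 - 32 = 841 - 46 ≡ 83; y = λ·(14 - 83) - 85 ≡ 50. → (83, 50)
8G: (83, 50) + (32, 73). λ = (73 - 50)/(32 - 83) ≡ 23/38 mod 89. 38⁻¹ ≡ 82 (mod 89), so λ ≡ 17.
  x = λ² - 83 - 32 = 289 - 115 ≡ 85; y = λ·(83 - 85) - 50 ≡ 5. → (85, 5)

(85, 5)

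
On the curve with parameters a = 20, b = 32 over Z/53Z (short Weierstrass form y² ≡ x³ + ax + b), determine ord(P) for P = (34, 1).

2P: tangent at (34, 1): λ = (3·34² + 20)/(2·1) ≡ 43/2. 2⁻¹ ≡ 27 (mod 53) since 2·27 = 54 ≡ 1, so λ ≡ 43·27 ≡ 48.
  x = λ² - 34 - 34 = 2304 - 68 ≡ 10; y = λ·(34 - 10) - 1 ≡ 38. → (10, 38)
3P: (10, 38) + (34, 1). λ = (1 - 38)/(34 - 10) ≡ 16/24 mod 53. 24⁻¹ ≡ 42 (mod 53) since 24·42 = 1008 ≡ 1, so λ ≡ 36.
  x = λ² - 10 - 34 = 1296 - 44 ≡ 33; y = λ·(10 - 33) - 38 ≡ 35. → (33, 35)
4P: (33, 35) + (34, 1). λ = (1 - 35)/(34 - 33) ≡ 19/1 mod 53. 1⁻¹ ≡ 1 (mod 53), so λ ≡ 19.
  x = λ² - 33 - 34 = 361 - 67 ≡ 29; y = λ·(33 - 29) - 35 ≡ 41. → (29, 41)
5P: (29, 41) + (34, 1). λ = (1 - 41)/(34 - 29) ≡ 13/5 mod 53. 5⁻¹ ≡ 32 (mod 53) since 5·32 = 160 ≡ 1, so λ ≡ 45.
  x = λ² - 29 - 34 = 2025 - 63 ≡ 1; y = λ·(29 - 1) - 41 ≡ 0. → (1, 0)
6P: (1, 0) + (34, 1). λ = (1 - 0)/(34 - 1) ≡ 1/33 mod 53. 33⁻¹ ≡ 45 (mod 53), so λ ≡ 45.
  x = λ² - 1 - 34 = 2025 - 35 ≡ 29; y = λ·(1 - 29) - 0 ≡ 12. → (29, 12)
7P: (29, 12) + (34, 1). λ = (1 - 12)/(34 - 29) ≡ 42/5 mod 53. 5⁻¹ ≡ 32 (mod 53), so λ ≡ 19.
  x = λ² - 29 - 34 = 361 - 63 ≡ 33; y = λ·(29 - 33) - 12 ≡ 18. → (33, 18)
8P: (33, 18) + (34, 1). λ = (1 - 18)/(34 - 33) ≡ 36/1 mod 53. 1⁻¹ ≡ 1 (mod 53) since 1·1 = 1 ≡ 1, so λ ≡ 36.
  x = λ² - 33 - 34 = 1296 - 67 ≡ 10; y = λ·(33 - 10) - 18 ≡ 15. → (10, 15)
9P: (10, 15) + (34, 1). λ = (1 - 15)/(34 - 10) ≡ 39/24 mod 53. 24⁻¹ ≡ 42 (mod 53) since 24·42 = 1008 ≡ 1, so λ ≡ 48.
  x = λ² - 10 - 34 = 2304 - 44 ≡ 34; y = λ·(10 - 34) - 15 ≡ 52. → (34, 52)
10P: (34, 52) + (34, 1): same x and y₁ ≡ -y₂, so the sum is 𝒪.
10P = 𝒪, so the order is 10.

10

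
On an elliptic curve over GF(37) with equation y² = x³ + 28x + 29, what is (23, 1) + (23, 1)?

tangent at (23, 1): λ = (3·23² + 28)/(2·1) ≡ 24/2. 2⁻¹ ≡ 19 (mod 37), so λ ≡ 24·19 ≡ 12.
  x = λ² - 23 - 23 = 144 - 46 ≡ 24; y = λ·(23 - 24) - 1 ≡ 24. → (24, 24)

(24, 24)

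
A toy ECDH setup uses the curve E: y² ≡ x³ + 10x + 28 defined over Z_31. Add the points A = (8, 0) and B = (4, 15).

(8, 0) + (4, 15). λ = (15 - 0)/(4 - 8) ≡ 15/27 mod 31. 27⁻¹ ≡ 23 (mod 31) since 27·23 = 621 ≡ 1, so λ ≡ 4.
  x = λ² - 8 - 4 = 16 - 12 ≡ 4; y = λ·(8 - 4) - 0 ≡ 16. → (4, 16)

(4, 16)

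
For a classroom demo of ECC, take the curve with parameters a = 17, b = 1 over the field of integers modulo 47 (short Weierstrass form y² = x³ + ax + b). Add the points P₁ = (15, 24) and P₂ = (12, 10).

(15, 24) + (12, 10). λ = (10 - 24)/(12 - 15) ≡ 33/44 mod 47. 44⁻¹ ≡ 31 (mod 47) since 44·31 = 1364 ≡ 1, so λ ≡ 36.
  x = λ² - 15 - 12 = 1296 - 27 ≡ 0; y = λ·(15 - 0) - 24 ≡ 46. → (0, 46)

(0, 46)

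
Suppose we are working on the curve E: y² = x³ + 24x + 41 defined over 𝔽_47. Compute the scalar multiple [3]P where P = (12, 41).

Repeated addition: build up to 3P.
2P: tangent at (12, 41): λ = (3·12² + 24)/(2·41) ≡ 33/35. 35⁻¹ ≡ 43 (mod 47) since 35·43 = 1505 ≡ 1, so λ ≡ 33·43 ≡ 9.
  x = λ² - 12 - 12 = 81 - 24 ≡ 10; y = λ·(12 - 10) - 41 ≡ 24. → (10, 24)
3P: (10, 24) + (12, 41). λ = (41 - 24)/(12 - 10) ≡ 17/2 mod 47. 2⁻¹ ≡ 24 (mod 47) since 2·24 = 48 ≡ 1, so λ ≡ 32.
  x = λ² - 10 - 12 = 1024 - 22 ≡ 15; y = λ·(10 - 15) - 24 ≡ 4. → (15, 4)

(15, 4)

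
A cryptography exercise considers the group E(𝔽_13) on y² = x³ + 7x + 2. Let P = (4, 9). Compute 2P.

tangent at (4, 9): λ = (3·4² + 7)/(2·9) ≡ 3/5. 5⁻¹ ≡ 8 (mod 13) since 5·8 = 40 ≡ 1, so λ ≡ 3·8 ≡ 11.
  x = λ² - 4 - 4 = 121 - 8 ≡ 9; y = λ·(4 - 9) - 9 ≡ 1. → (9, 1)

(9, 1)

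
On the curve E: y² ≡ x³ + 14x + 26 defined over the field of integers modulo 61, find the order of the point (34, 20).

3

2P: tangent at (34, 20): λ = (3·34² + 14)/(2·20) ≡ 5/40. 40⁻¹ ≡ 29 (mod 61), so λ ≡ 5·29 ≡ 23.
  x = λ² - 34 - 34 = 529 - 68 ≡ 34; y = λ·(34 - 34) - 20 ≡ 41. → (34, 41)
3P: (34, 41) + (34, 20): same x and y₁ ≡ -y₂, so the sum is 𝒪.
3P = 𝒪, so the order is 3.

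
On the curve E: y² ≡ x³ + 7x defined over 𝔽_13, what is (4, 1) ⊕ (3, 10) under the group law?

(9, 5)

(4, 1) + (3, 10). λ = (10 - 1)/(3 - 4) ≡ 9/12 mod 13. 12⁻¹ ≡ 12 (mod 13), so λ ≡ 4.
  x = λ² - 4 - 3 = 16 - 7 ≡ 9; y = λ·(4 - 9) - 1 ≡ 5. → (9, 5)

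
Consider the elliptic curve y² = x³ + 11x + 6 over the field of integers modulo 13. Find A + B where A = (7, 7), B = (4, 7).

(7, 7) + (4, 7). λ = (7 - 7)/(4 - 7) ≡ 0/10 mod 13. 10⁻¹ ≡ 4 (mod 13), so λ ≡ 0.
  x = λ² - 7 - 4 = 0 - 11 ≡ 2; y = λ·(7 - 2) - 7 ≡ 6. → (2, 6)

(2, 6)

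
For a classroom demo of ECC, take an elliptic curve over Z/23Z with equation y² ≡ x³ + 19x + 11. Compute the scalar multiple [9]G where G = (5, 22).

(3, 16)

Double-and-add on 9 = (1001)₂. Start with G = (5, 22) for the leading 1-bit.
double: tangent at (5, 22): λ = (3·5² + 19)/(2·22) ≡ 2/21. 21⁻¹ ≡ 11 (mod 23), so λ ≡ 2·11 ≡ 22.
  x = λ² - 5 - 5 = 484 - 10 ≡ 14; y = λ·(5 - 14) - 22 ≡ 10. → (14, 10)
double: tangent at (14, 10): λ = (3·14² + 19)/(2·10) ≡ 9/20. 20⁻¹ ≡ 15 (mod 23), so λ ≡ 9·15 ≡ 20.
  x = λ² - 14 - 14 = 400 - 28 ≡ 4; y = λ·(14 - 4) - 10 ≡ 6. → (4, 6)
double: tangent at (4, 6): λ = (3·4² + 19)/(2·6) ≡ 21/12. 12⁻¹ ≡ 2 (mod 23), so λ ≡ 21·2 ≡ 19.
  x = λ² - 4 - 4 = 361 - 8 ≡ 8; y = λ·(4 - 8) - 6 ≡ 10. → (8, 10)
add G: (8, 10) + (5, 22). λ = (22 - 10)/(5 - 8) ≡ 12/20 mod 23. 20⁻¹ ≡ 15 (mod 23) since 20·15 = 300 ≡ 1, so λ ≡ 19.
  x = λ² - 8 - 5 = 361 - 13 ≡ 3; y = λ·(8 - 3) - 10 ≡ 16. → (3, 16)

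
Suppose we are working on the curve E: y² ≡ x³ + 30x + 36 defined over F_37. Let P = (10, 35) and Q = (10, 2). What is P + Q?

O

The two points share x = 10 and their y-coordinates satisfy 35 + 2 ≡ 0 (mod 37), so they are inverses. Their sum is ∞.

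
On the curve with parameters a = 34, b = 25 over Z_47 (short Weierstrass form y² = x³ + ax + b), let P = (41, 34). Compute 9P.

(22, 0)

Double-and-add on 9 = (1001)₂. Start with P = (41, 34) for the leading 1-bit.
double: tangent at (41, 34): λ = (3·41² + 34)/(2·34) ≡ 1/21. 21⁻¹ ≡ 9 (mod 47) since 21·9 = 189 ≡ 1, so λ ≡ 1·9 ≡ 9.
  x = λ² - 41 - 41 = 81 - 82 ≡ 46; y = λ·(41 - 46) - 34 ≡ 15. → (46, 15)
double: tangent at (46, 15): λ = (3·46² + 34)/(2·15) ≡ 37/30. 30⁻¹ ≡ 11 (mod 47), so λ ≡ 37·11 ≡ 31.
  x = λ² - 46 - 46 = 961 - 92 ≡ 23; y = λ·(46 - 23) - 15 ≡ 40. → (23, 40)
double: tangent at (23, 40): λ = (3·23² + 34)/(2·40) ≡ 23/33. 33⁻¹ ≡ 10 (mod 47), so λ ≡ 23·10 ≡ 42.
  x = λ² - 23 - 23 = 1764 - 46 ≡ 26; y = λ·(23 - 26) - 40 ≡ 22. → (26, 22)
add P: (26, 22) + (41, 34). λ = (34 - 22)/(41 - 26) ≡ 12/15 mod 47. 15⁻¹ ≡ 22 (mod 47) since 15·22 = 330 ≡ 1, so λ ≡ 29.
  x = λ² - 26 - 41 = 841 - 67 ≡ 22; y = λ·(26 - 22) - 22 ≡ 0. → (22, 0)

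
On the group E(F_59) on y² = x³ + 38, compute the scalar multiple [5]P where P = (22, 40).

(19, 42)

Double-and-add on 5 = (101)₂. Start with P = (22, 40) for the leading 1-bit.
double: tangent at (22, 40): λ = (3·22² + 0)/(2·40) ≡ 36/21. 21⁻¹ ≡ 45 (mod 59) since 21·45 = 945 ≡ 1, so λ ≡ 36·45 ≡ 27.
  x = λ² - 22 - 22 = 729 - 44 ≡ 36; y = λ·(22 - 36) - 40 ≡ 54. → (36, 54)
double: tangent at (36, 54): λ = (3·36² + 0)/(2·54) ≡ 53/49. 49⁻¹ ≡ 53 (mod 59) since 49·53 = 2597 ≡ 1, so λ ≡ 53·53 ≡ 36.
  x = λ² - 36 - 36 = 1296 - 72 ≡ 44; y = λ·(36 - 44) - 54 ≡ 12. → (44, 12)
add P: (44, 12) + (22, 40). λ = (40 - 12)/(22 - 44) ≡ 28/37 mod 59. 37⁻¹ ≡ 8 (mod 59), so λ ≡ 47.
  x = λ² - 44 - 22 = 2209 - 66 ≡ 19; y = λ·(44 - 19) - 12 ≡ 42. → (19, 42)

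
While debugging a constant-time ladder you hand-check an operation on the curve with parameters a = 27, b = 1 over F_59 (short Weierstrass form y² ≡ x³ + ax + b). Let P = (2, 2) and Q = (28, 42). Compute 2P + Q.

First 2P:
Repeated addition: build up to 2P.
2P: tangent at (2, 2): λ = (3·2² + 27)/(2·2) ≡ 39/4. 4⁻¹ ≡ 15 (mod 59) since 4·15 = 60 ≡ 1, so λ ≡ 39·15 ≡ 54.
  x = λ² - 2 - 2 = 2916 - 4 ≡ 21; y = λ·(2 - 21) - 2 ≡ 34. → (21, 34)
2P = (21, 34).
Finally 2P + Q:
(21, 34) + (28, 42). λ = (42 - 34)/(28 - 21) ≡ 8/7 mod 59. 7⁻¹ ≡ 17 (mod 59), so λ ≡ 18.
  x = λ² - 21 - 28 = 324 - 49 ≡ 39; y = λ·(21 - 39) - 34 ≡ 55. → (39, 55)

(39, 55)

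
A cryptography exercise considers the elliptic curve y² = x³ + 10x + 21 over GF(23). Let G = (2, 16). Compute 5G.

(1, 3)

Repeated addition: build up to 5G.
2G: tangent at (2, 16): λ = (3·2² + 10)/(2·16) ≡ 22/9. 9⁻¹ ≡ 18 (mod 23) since 9·18 = 162 ≡ 1, so λ ≡ 22·18 ≡ 5.
  x = λ² - 2 - 2 = 25 - 4 ≡ 21; y = λ·(2 - 21) - 16 ≡ 4. → (21, 4)
3G: (21, 4) + (2, 16). λ = (16 - 4)/(2 - 21) ≡ 12/4 mod 23. 4⁻¹ ≡ 6 (mod 23), so λ ≡ 3.
  x = λ² - 21 - 2 = 9 - 23 ≡ 9; y = λ·(21 - 9) - 4 ≡ 9. → (9, 9)
4G: (9, 9) + (2, 16). λ = (16 - 9)/(2 - 9) ≡ 7/16 mod 23. 16⁻¹ ≡ 13 (mod 23) since 16·13 = 208 ≡ 1, so λ ≡ 22.
  x = λ² - 9 - 2 = 484 - 11 ≡ 13; y = λ·(9 - 13) - 9 ≡ 18. → (13, 18)
5G: (13, 18) + (2, 16). λ = (16 - 18)/(2 - 13) ≡ 21/12 mod 23. 12⁻¹ ≡ 2 (mod 23), so λ ≡ 19.
  x = λ² - 13 - 2 = 361 - 15 ≡ 1; y = λ·(13 - 1) - 18 ≡ 3. → (1, 3)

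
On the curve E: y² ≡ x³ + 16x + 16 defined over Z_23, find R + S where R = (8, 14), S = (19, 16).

(8, 14) + (19, 16). λ = (16 - 14)/(19 - 8) ≡ 2/11 mod 23. 11⁻¹ ≡ 21 (mod 23), so λ ≡ 19.
  x = λ² - 8 - 19 = 361 - 27 ≡ 12; y = λ·(8 - 12) - 14 ≡ 2. → (12, 2)

(12, 2)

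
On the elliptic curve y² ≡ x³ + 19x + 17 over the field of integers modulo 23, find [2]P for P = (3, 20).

(17, 3)

tangent at (3, 20): λ = (3·3² + 19)/(2·20) ≡ 0/17. 17⁻¹ ≡ 19 (mod 23), so λ ≡ 0·19 ≡ 0.
  x = λ² - 3 - 3 = 0 - 6 ≡ 17; y = λ·(3 - 17) - 20 ≡ 3. → (17, 3)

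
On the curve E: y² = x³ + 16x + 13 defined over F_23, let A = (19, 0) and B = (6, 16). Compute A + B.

(19, 0) + (6, 16). λ = (16 - 0)/(6 - 19) ≡ 16/10 mod 23. 10⁻¹ ≡ 7 (mod 23), so λ ≡ 20.
  x = λ² - 19 - 6 = 400 - 25 ≡ 7; y = λ·(19 - 7) - 0 ≡ 10. → (7, 10)

(7, 10)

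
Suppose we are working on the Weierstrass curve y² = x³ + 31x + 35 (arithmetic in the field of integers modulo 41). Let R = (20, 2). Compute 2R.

tangent at (20, 2): λ = (3·20² + 31)/(2·2) ≡ 1/4. 4⁻¹ ≡ 31 (mod 41) since 4·31 = 124 ≡ 1, so λ ≡ 1·31 ≡ 31.
  x = λ² - 20 - 20 = 961 - 40 ≡ 19; y = λ·(20 - 19) - 2 ≡ 29. → (19, 29)

(19, 29)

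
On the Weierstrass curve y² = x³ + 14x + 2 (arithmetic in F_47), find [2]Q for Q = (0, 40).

(1, 8)

tangent at (0, 40): λ = (3·0² + 14)/(2·40) ≡ 14/33. 33⁻¹ ≡ 10 (mod 47) since 33·10 = 330 ≡ 1, so λ ≡ 14·10 ≡ 46.
  x = λ² - 0 - 0 = 2116 - 0 ≡ 1; y = λ·(0 - 1) - 40 ≡ 8. → (1, 8)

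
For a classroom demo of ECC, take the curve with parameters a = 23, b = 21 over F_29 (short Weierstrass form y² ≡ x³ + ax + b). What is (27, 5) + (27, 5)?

(9, 0)

tangent at (27, 5): λ = (3·27² + 23)/(2·5) ≡ 6/10. 10⁻¹ ≡ 3 (mod 29), so λ ≡ 6·3 ≡ 18.
  x = λ² - 27 - 27 = 324 - 54 ≡ 9; y = λ·(27 - 9) - 5 ≡ 0. → (9, 0)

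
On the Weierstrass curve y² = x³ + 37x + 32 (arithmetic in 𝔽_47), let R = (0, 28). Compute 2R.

tangent at (0, 28): λ = (3·0² + 37)/(2·28) ≡ 37/9. 9⁻¹ ≡ 21 (mod 47) since 9·21 = 189 ≡ 1, so λ ≡ 37·21 ≡ 25.
  x = λ² - 0 - 0 = 625 - 0 ≡ 14; y = λ·(0 - 14) - 28 ≡ 45. → (14, 45)

(14, 45)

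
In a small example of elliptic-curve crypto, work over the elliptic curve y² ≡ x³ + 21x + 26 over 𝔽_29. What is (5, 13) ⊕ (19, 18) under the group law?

(5, 13) + (19, 18). λ = (18 - 13)/(19 - 5) ≡ 5/14 mod 29. 14⁻¹ ≡ 27 (mod 29) since 14·27 = 378 ≡ 1, so λ ≡ 19.
  x = λ² - 5 - 19 = 361 - 24 ≡ 18; y = λ·(5 - 18) - 13 ≡ 1. → (18, 1)

(18, 1)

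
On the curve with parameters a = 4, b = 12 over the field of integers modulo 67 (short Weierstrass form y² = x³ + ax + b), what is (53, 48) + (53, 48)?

tangent at (53, 48): λ = (3·53² + 4)/(2·48) ≡ 56/29. 29⁻¹ ≡ 37 (mod 67) since 29·37 = 1073 ≡ 1, so λ ≡ 56·37 ≡ 62.
  x = λ² - 53 - 53 = 3844 - 106 ≡ 53; y = λ·(53 - 53) - 48 ≡ 19. → (53, 19)

(53, 19)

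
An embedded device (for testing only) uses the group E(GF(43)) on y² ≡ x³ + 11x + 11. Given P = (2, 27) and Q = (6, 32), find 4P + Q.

First 4P:
Double-and-add on 4 = (100)₂. Start with P = (2, 27) for the leading 1-bit.
double: tangent at (2, 27): λ = (3·2² + 11)/(2·27) ≡ 23/11. 11⁻¹ ≡ 4 (mod 43) since 11·4 = 44 ≡ 1, so λ ≡ 23·4 ≡ 6.
  x = λ² - 2 - 2 = 36 - 4 ≡ 32; y = λ·(2 - 32) - 27 ≡ 8. → (32, 8)
double: tangent at (32, 8): λ = (3·32² + 11)/(2·8) ≡ 30/16. 16⁻¹ ≡ 35 (mod 43) since 16·35 = 560 ≡ 1, so λ ≡ 30·35 ≡ 18.
  x = λ² - 32 - 32 = 324 - 64 ≡ 2; y = λ·(32 - 2) - 8 ≡ 16. → (2, 16)
4P = (2, 16).
Finally 4P + Q:
(2, 16) + (6, 32). λ = (32 - 16)/(6 - 2) ≡ 16/4 mod 43. 4⁻¹ ≡ 11 (mod 43), so λ ≡ 4.
  x = λ² - 2 - 6 = 16 - 8 ≡ 8; y = λ·(2 - 8) - 16 ≡ 3. → (8, 3)

(8, 3)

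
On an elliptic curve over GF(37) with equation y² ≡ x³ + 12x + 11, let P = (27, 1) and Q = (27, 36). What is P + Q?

O

The two points share x = 27 and their y-coordinates satisfy 1 + 36 ≡ 0 (mod 37), so they are inverses. Their sum is the point at infinity.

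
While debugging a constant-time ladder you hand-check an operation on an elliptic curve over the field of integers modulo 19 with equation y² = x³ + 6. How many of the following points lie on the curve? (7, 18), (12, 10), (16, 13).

2

(7, 18): 18² ≡ 1, rhs ≡ 7 → off.
(12, 10): 10² ≡ 5, rhs ≡ 5 → on.
(16, 13): 13² ≡ 17, rhs ≡ 17 → on.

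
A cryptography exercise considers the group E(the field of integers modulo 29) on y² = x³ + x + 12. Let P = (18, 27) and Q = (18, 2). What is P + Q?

The two points share x = 18 and their y-coordinates satisfy 27 + 2 ≡ 0 (mod 29), so they are inverses. Their sum is 𝒪.

O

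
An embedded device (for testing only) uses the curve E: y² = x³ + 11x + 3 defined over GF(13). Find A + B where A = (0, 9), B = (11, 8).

(0, 9) + (11, 8). λ = (8 - 9)/(11 - 0) ≡ 12/11 mod 13. 11⁻¹ ≡ 6 (mod 13) since 11·6 = 66 ≡ 1, so λ ≡ 7.
  x = λ² - 0 - 11 = 49 - 11 ≡ 12; y = λ·(0 - 12) - 9 ≡ 11. → (12, 11)

(12, 11)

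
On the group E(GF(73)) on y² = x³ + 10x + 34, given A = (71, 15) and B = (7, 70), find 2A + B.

First 2A:
Repeated addition: build up to 2A.
2A: tangent at (71, 15): λ = (3·71² + 10)/(2·15) ≡ 22/30. 30⁻¹ ≡ 56 (mod 73), so λ ≡ 22·56 ≡ 64.
  x = λ² - 71 - 71 = 4096 - 142 ≡ 12; y = λ·(71 - 12) - 15 ≡ 38. → (12, 38)
2A = (12, 38).
Finally 2A + B:
(12, 38) + (7, 70). λ = (70 - 38)/(7 - 12) ≡ 32/68 mod 73. 68⁻¹ ≡ 29 (mod 73), so λ ≡ 52.
  x = λ² - 12 - 7 = 2704 - 19 ≡ 57; y = λ·(12 - 57) - 38 ≡ 31. → (57, 31)

(57, 31)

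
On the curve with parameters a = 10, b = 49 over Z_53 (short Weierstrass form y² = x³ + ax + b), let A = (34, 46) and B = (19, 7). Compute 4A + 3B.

(45, 26)

First 4A:
Repeated addition: build up to 4A.
2A: tangent at (34, 46): λ = (3·34² + 10)/(2·46) ≡ 33/39. 39⁻¹ ≡ 34 (mod 53), so λ ≡ 33·34 ≡ 9.
  x = λ² - 34 - 34 = 81 - 68 ≡ 13; y = λ·(34 - 13) - 46 ≡ 37. → (13, 37)
3A: (13, 37) + (34, 46). λ = (46 - 37)/(34 - 13) ≡ 9/21 mod 53. 21⁻¹ ≡ 48 (mod 53), so λ ≡ 8.
  x = λ² - 13 - 34 = 64 - 47 ≡ 17; y = λ·(13 - 17) - 37 ≡ 37. → (17, 37)
4A: (17, 37) + (34, 46). λ = (46 - 37)/(34 - 17) ≡ 9/17 mod 53. 17⁻¹ ≡ 25 (mod 53), so λ ≡ 13.
  x = λ² - 17 - 34 = 169 - 51 ≡ 12; y = λ·(17 - 12) - 37 ≡ 28. → (12, 28)
4A = (12, 28).
Next 3B:
Repeated addition: build up to 3B.
2B: tangent at (19, 7): λ = (3·19² + 10)/(2·7) ≡ 33/14. 14⁻¹ ≡ 19 (mod 53), so λ ≡ 33·19 ≡ 44.
  x = λ² - 19 - 19 = 1936 - 38 ≡ 43; y = λ·(19 - 43) - 7 ≡ 50. → (43, 50)
3B: (43, 50) + (19, 7). λ = (7 - 50)/(19 - 43) ≡ 10/29 mod 53. 29⁻¹ ≡ 11 (mod 53), so λ ≡ 4.
  x = λ² - 43 - 19 = 16 - 62 ≡ 7; y = λ·(43 - 7) - 50 ≡ 41. → (7, 41)
3B = (7, 41).
Finally 4A + 3B:
(12, 28) + (7, 41). λ = (41 - 28)/(7 - 12) ≡ 13/48 mod 53. 48⁻¹ ≡ 21 (mod 53), so λ ≡ 8.
  x = λ² - 12 - 7 = 64 - 19 ≡ 45; y = λ·(12 - 45) - 28 ≡ 26. → (45, 26)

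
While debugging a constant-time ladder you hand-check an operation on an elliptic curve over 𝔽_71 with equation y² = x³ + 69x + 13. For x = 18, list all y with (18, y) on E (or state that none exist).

x³ + 69x + 13 = 7087 ≡ 58 (mod 71).
Square roots of 58 mod 71: 22 and 49 (since 22² = 484 ≡ 58).

22, 49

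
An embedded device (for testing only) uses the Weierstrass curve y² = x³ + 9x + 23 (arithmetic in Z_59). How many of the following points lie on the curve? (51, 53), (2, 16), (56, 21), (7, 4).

(51, 53): 53² ≡ 36, rhs ≡ 29 → off.
(2, 16): 16² ≡ 20, rhs ≡ 49 → off.
(56, 21): 21² ≡ 28, rhs ≡ 28 → on.
(7, 4): 4² ≡ 16, rhs ≡ 16 → on.

2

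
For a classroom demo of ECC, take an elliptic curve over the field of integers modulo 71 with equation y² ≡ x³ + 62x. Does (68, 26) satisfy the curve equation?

no

y² = 26² ≡ 37; x³ + 62x + 0 = 318648 ≡ 0 (mod 71). 37 ≠ 0.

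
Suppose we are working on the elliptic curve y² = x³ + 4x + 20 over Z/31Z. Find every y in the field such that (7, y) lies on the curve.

x³ + 4x + 20 = 391 ≡ 19 (mod 31).
Square roots of 19 mod 31: 9 and 22 (since 9² = 81 ≡ 19).

9, 22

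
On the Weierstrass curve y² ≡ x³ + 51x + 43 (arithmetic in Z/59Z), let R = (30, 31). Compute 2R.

tangent at (30, 31): λ = (3·30² + 51)/(2·31) ≡ 37/3. 3⁻¹ ≡ 20 (mod 59) since 3·20 = 60 ≡ 1, so λ ≡ 37·20 ≡ 32.
  x = λ² - 30 - 30 = 1024 - 60 ≡ 20; y = λ·(30 - 20) - 31 ≡ 53. → (20, 53)

(20, 53)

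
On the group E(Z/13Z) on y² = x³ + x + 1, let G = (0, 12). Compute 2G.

tangent at (0, 12): λ = (3·0² + 1)/(2·12) ≡ 1/11. 11⁻¹ ≡ 6 (mod 13) since 11·6 = 66 ≡ 1, so λ ≡ 1·6 ≡ 6.
  x = λ² - 0 - 0 = 36 - 0 ≡ 10; y = λ·(0 - 10) - 12 ≡ 6. → (10, 6)

(10, 6)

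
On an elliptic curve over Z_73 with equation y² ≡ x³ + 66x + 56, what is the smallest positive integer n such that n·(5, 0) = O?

2

2P: (5, 0) + (5, 0): same x and y₁ ≡ -y₂, so the sum is O.
2P = O, so the order is 2.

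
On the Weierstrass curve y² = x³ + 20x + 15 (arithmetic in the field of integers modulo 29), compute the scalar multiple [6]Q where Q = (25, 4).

Repeated addition: build up to 6Q.
2Q: tangent at (25, 4): λ = (3·25² + 20)/(2·4) ≡ 10/8. 8⁻¹ ≡ 11 (mod 29) since 8·11 = 88 ≡ 1, so λ ≡ 10·11 ≡ 23.
  x = λ² - 25 - 25 = 529 - 50 ≡ 15; y = λ·(25 - 15) - 4 ≡ 23. → (15, 23)
3Q: (15, 23) + (25, 4). λ = (4 - 23)/(25 - 15) ≡ 10/10 mod 29. 10⁻¹ ≡ 3 (mod 29), so λ ≡ 1.
  x = λ² - 15 - 25 = 1 - 40 ≡ 19; y = λ·(15 - 19) - 23 ≡ 2. → (19, 2)
4Q: (19, 2) + (25, 4). λ = (4 - 2)/(25 - 19) ≡ 2/6 mod 29. 6⁻¹ ≡ 5 (mod 29) since 6·5 = 30 ≡ 1, so λ ≡ 10.
  x = λ² - 19 - 25 = 100 - 44 ≡ 27; y = λ·(19 - 27) - 2 ≡ 5. → (27, 5)
5Q: (27, 5) + (25, 4). λ = (4 - 5)/(25 - 27) ≡ 28/27 mod 29. 27⁻¹ ≡ 14 (mod 29), so λ ≡ 15.
  x = λ² - 27 - 25 = 225 - 52 ≡ 28; y = λ·(27 - 28) - 5 ≡ 9. → (28, 9)
6Q: (28, 9) + (25, 4). λ = (4 - 9)/(25 - 28) ≡ 24/26 mod 29. 26⁻¹ ≡ 19 (mod 29) since 26·19 = 494 ≡ 1, so λ ≡ 21.
  x = λ² - 28 - 25 = 441 - 53 ≡ 11; y = λ·(28 - 11) - 9 ≡ 0. → (11, 0)

(11, 0)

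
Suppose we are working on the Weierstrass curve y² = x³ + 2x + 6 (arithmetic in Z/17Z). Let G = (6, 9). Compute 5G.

(13, 11)

Double-and-add on 5 = (101)₂. Start with G = (6, 9) for the leading 1-bit.
double: tangent at (6, 9): λ = (3·6² + 2)/(2·9) ≡ 8/1. 1⁻¹ ≡ 1 (mod 17) since 1·1 = 1 ≡ 1, so λ ≡ 8·1 ≡ 8.
  x = λ² - 6 - 6 = 64 - 12 ≡ 1; y = λ·(6 - 1) - 9 ≡ 14. → (1, 14)
double: tangent at (1, 14): λ = (3·1² + 2)/(2·14) ≡ 5/11. 11⁻¹ ≡ 14 (mod 17) since 11·14 = 154 ≡ 1, so λ ≡ 5·14 ≡ 2.
  x = λ² - 1 - 1 = 4 - 2 ≡ 2; y = λ·(1 - 2) - 14 ≡ 1. → (2, 1)
add G: (2, 1) + (6, 9). λ = (9 - 1)/(6 - 2) ≡ 8/4 mod 17. 4⁻¹ ≡ 13 (mod 17) since 4·13 = 52 ≡ 1, so λ ≡ 2.
  x = λ² - 2 - 6 = 4 - 8 ≡ 13; y = λ·(2 - 13) - 1 ≡ 11. → (13, 11)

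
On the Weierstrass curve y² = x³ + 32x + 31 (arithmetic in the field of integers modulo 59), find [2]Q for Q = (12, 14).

tangent at (12, 14): λ = (3·12² + 32)/(2·14) ≡ 51/28. 28⁻¹ ≡ 19 (mod 59), so λ ≡ 51·19 ≡ 25.
  x = λ² - 12 - 12 = 625 - 24 ≡ 11; y = λ·(12 - 11) - 14 ≡ 11. → (11, 11)

(11, 11)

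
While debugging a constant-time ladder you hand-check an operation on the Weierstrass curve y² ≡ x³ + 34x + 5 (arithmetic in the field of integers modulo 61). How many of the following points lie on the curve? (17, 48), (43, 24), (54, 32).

1

(17, 48): 48² ≡ 47, rhs ≡ 6 → off.
(43, 24): 24² ≡ 27, rhs ≡ 27 → on.
(54, 32): 32² ≡ 48, rhs ≡ 34 → off.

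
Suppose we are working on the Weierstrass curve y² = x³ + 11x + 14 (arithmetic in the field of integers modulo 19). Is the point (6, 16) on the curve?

y² = 16² ≡ 9; x³ + 11x + 14 = 296 ≡ 11 (mod 19). 9 ≠ 11.

no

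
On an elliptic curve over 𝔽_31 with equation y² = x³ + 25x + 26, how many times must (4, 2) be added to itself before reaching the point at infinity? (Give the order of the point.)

2P: tangent at (4, 2): λ = (3·4² + 25)/(2·2) ≡ 11/4. 4⁻¹ ≡ 8 (mod 31), so λ ≡ 11·8 ≡ 26.
  x = λ² - 4 - 4 = 676 - 8 ≡ 17; y = λ·(4 - 17) - 2 ≡ 1. → (17, 1)
3P: (17, 1) + (4, 2). λ = (2 - 1)/(4 - 17) ≡ 1/18 mod 31. 18⁻¹ ≡ 19 (mod 31) since 18·19 = 342 ≡ 1, so λ ≡ 19.
  x = λ² - 17 - 4 = 361 - 21 ≡ 30; y = λ·(17 - 30) - 1 ≡ 0. → (30, 0)
4P: (30, 0) + (4, 2). λ = (2 - 0)/(4 - 30) ≡ 2/5 mod 31. 5⁻¹ ≡ 25 (mod 31), so λ ≡ 19.
  x = λ² - 30 - 4 = 361 - 34 ≡ 17; y = λ·(30 - 17) - 0 ≡ 30. → (17, 30)
5P: (17, 30) + (4, 2). λ = (2 - 30)/(4 - 17) ≡ 3/18 mod 31. 18⁻¹ ≡ 19 (mod 31), so λ ≡ 26.
  x = λ² - 17 - 4 = 676 - 21 ≡ 4; y = λ·(17 - 4) - 30 ≡ 29. → (4, 29)
6P: (4, 29) + (4, 2): same x and y₁ ≡ -y₂, so the sum is the point at infinity.
6P = the point at infinity, so the order is 6.

6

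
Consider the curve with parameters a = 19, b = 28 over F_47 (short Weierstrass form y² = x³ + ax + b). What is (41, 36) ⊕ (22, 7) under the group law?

(41, 36) + (22, 7). λ = (7 - 36)/(22 - 41) ≡ 18/28 mod 47. 28⁻¹ ≡ 42 (mod 47) since 28·42 = 1176 ≡ 1, so λ ≡ 4.
  x = λ² - 41 - 22 = 16 - 63 ≡ 0; y = λ·(41 - 0) - 36 ≡ 34. → (0, 34)

(0, 34)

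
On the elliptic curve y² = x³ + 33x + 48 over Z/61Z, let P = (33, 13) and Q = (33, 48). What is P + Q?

O

The two points share x = 33 and their y-coordinates satisfy 13 + 48 ≡ 0 (mod 61), so they are inverses. Their sum is O.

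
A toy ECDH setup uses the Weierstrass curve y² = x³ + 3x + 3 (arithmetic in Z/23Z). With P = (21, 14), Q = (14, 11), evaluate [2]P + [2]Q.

First 2P:
Repeated addition: build up to 2P.
2P: tangent at (21, 14): λ = (3·21² + 3)/(2·14) ≡ 15/5. 5⁻¹ ≡ 14 (mod 23), so λ ≡ 15·14 ≡ 3.
  x = λ² - 21 - 21 = 9 - 42 ≡ 13; y = λ·(21 - 13) - 14 ≡ 10. → (13, 10)
2P = (13, 10).
Next 2Q:
Repeated addition: build up to 2Q.
2Q: tangent at (14, 11): λ = (3·14² + 3)/(2·11) ≡ 16/22. 22⁻¹ ≡ 22 (mod 23), so λ ≡ 16·22 ≡ 7.
  x = λ² - 14 - 14 = 49 - 28 ≡ 21; y = λ·(14 - 21) - 11 ≡ 9. → (21, 9)
2Q = (21, 9).
Finally 2P + 2Q:
(13, 10) + (21, 9). λ = (9 - 10)/(21 - 13) ≡ 22/8 mod 23. 8⁻¹ ≡ 3 (mod 23), so λ ≡ 20.
  x = λ² - 13 - 21 = 400 - 34 ≡ 21; y = λ·(13 - 21) - 10 ≡ 14. → (21, 14)

(21, 14)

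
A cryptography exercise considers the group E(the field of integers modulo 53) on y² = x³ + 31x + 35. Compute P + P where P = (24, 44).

tangent at (24, 44): λ = (3·24² + 31)/(2·44) ≡ 10/35. 35⁻¹ ≡ 50 (mod 53) since 35·50 = 1750 ≡ 1, so λ ≡ 10·50 ≡ 23.
  x = λ² - 24 - 24 = 529 - 48 ≡ 4; y = λ·(24 - 4) - 44 ≡ 45. → (4, 45)

(4, 45)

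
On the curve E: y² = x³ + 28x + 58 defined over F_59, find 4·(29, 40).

(41, 34)

Write G = (29, 40).
Double-and-add on 4 = (100)₂. Start with G = (29, 40) for the leading 1-bit.
double: tangent at (29, 40): λ = (3·29² + 28)/(2·40) ≡ 14/21. 21⁻¹ ≡ 45 (mod 59), so λ ≡ 14·45 ≡ 40.
  x = λ² - 29 - 29 = 1600 - 58 ≡ 8; y = λ·(29 - 8) - 40 ≡ 33. → (8, 33)
double: tangent at (8, 33): λ = (3·8² + 28)/(2·33) ≡ 43/7. 7⁻¹ ≡ 17 (mod 59) since 7·17 = 119 ≡ 1, so λ ≡ 43·17 ≡ 23.
  x = λ² - 8 - 8 = 529 - 16 ≡ 41; y = λ·(8 - 41) - 33 ≡ 34. → (41, 34)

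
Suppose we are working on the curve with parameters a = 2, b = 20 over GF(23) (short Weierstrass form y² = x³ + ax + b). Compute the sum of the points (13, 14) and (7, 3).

(13, 14) + (7, 3). λ = (3 - 14)/(7 - 13) ≡ 12/17 mod 23. 17⁻¹ ≡ 19 (mod 23) since 17·19 = 323 ≡ 1, so λ ≡ 21.
  x = λ² - 13 - 7 = 441 - 20 ≡ 7; y = λ·(13 - 7) - 14 ≡ 20. → (7, 20)

(7, 20)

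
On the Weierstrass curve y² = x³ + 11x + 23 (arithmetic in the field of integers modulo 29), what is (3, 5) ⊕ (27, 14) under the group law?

(15, 5)

(3, 5) + (27, 14). λ = (14 - 5)/(27 - 3) ≡ 9/24 mod 29. 24⁻¹ ≡ 23 (mod 29), so λ ≡ 4.
  x = λ² - 3 - 27 = 16 - 30 ≡ 15; y = λ·(3 - 15) - 5 ≡ 5. → (15, 5)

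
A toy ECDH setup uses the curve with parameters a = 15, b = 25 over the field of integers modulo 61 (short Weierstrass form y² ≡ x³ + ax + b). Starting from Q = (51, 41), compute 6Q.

Double-and-add on 6 = (110)₂. Start with Q = (51, 41) for the leading 1-bit.
double: tangent at (51, 41): λ = (3·51² + 15)/(2·41) ≡ 10/21. 21⁻¹ ≡ 32 (mod 61) since 21·32 = 672 ≡ 1, so λ ≡ 10·32 ≡ 15.
  x = λ² - 51 - 51 = 225 - 102 ≡ 1; y = λ·(51 - 1) - 41 ≡ 38. → (1, 38)
add Q: (1, 38) + (51, 41). λ = (41 - 38)/(51 - 1) ≡ 3/50 mod 61. 50⁻¹ ≡ 11 (mod 61), so λ ≡ 33.
  x = λ² - 1 - 51 = 1089 - 52 ≡ 0; y = λ·(1 - 0) - 38 ≡ 56. → (0, 56)
double: tangent at (0, 56): λ = (3·0² + 15)/(2·56) ≡ 15/51. 51⁻¹ ≡ 6 (mod 61) since 51·6 = 306 ≡ 1, so λ ≡ 15·6 ≡ 29.
  x = λ² - 0 - 0 = 841 - 0 ≡ 48; y = λ·(0 - 48) - 56 ≡ 16. → (48, 16)

(48, 16)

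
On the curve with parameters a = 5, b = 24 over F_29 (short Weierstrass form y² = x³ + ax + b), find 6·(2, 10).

Write P = (2, 10).
Repeated addition: build up to 6P.
2P: tangent at (2, 10): λ = (3·2² + 5)/(2·10) ≡ 17/20. 20⁻¹ ≡ 16 (mod 29) since 20·16 = 320 ≡ 1, so λ ≡ 17·16 ≡ 11.
  x = λ² - 2 - 2 = 121 - 4 ≡ 1; y = λ·(2 - 1) - 10 ≡ 1. → (1, 1)
3P: (1, 1) + (2, 10). λ = (10 - 1)/(2 - 1) ≡ 9/1 mod 29. 1⁻¹ ≡ 1 (mod 29) since 1·1 = 1 ≡ 1, so λ ≡ 9.
  x = λ² - 1 - 2 = 81 - 3 ≡ 20; y = λ·(1 - 20) - 1 ≡ 2. → (20, 2)
4P: (20, 2) + (2, 10). λ = (10 - 2)/(2 - 20) ≡ 8/11 mod 29. 11⁻¹ ≡ 8 (mod 29), so λ ≡ 6.
  x = λ² - 20 - 2 = 36 - 22 ≡ 14; y = λ·(20 - 14) - 2 ≡ 5. → (14, 5)
5P: (14, 5) + (2, 10). λ = (10 - 5)/(2 - 14) ≡ 5/17 mod 29. 17⁻¹ ≡ 12 (mod 29) since 17·12 = 204 ≡ 1, so λ ≡ 2.
  x = λ² - 14 - 2 = 4 - 16 ≡ 17; y = λ·(14 - 17) - 5 ≡ 18. → (17, 18)
6P: (17, 18) + (2, 10). λ = (10 - 18)/(2 - 17) ≡ 21/14 mod 29. 14⁻¹ ≡ 27 (mod 29) since 14·27 = 378 ≡ 1, so λ ≡ 16.
  x = λ² - 17 - 2 = 256 - 19 ≡ 5; y = λ·(17 - 5) - 18 ≡ 0. → (5, 0)

(5, 0)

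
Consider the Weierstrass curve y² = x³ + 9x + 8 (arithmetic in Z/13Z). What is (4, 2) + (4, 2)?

(9, 8)

tangent at (4, 2): λ = (3·4² + 9)/(2·2) ≡ 5/4. 4⁻¹ ≡ 10 (mod 13), so λ ≡ 5·10 ≡ 11.
  x = λ² - 4 - 4 = 121 - 8 ≡ 9; y = λ·(4 - 9) - 2 ≡ 8. → (9, 8)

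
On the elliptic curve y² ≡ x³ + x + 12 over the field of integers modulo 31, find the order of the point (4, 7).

9

2P: tangent at (4, 7): λ = (3·4² + 1)/(2·7) ≡ 18/14. 14⁻¹ ≡ 20 (mod 31) since 14·20 = 280 ≡ 1, so λ ≡ 18·20 ≡ 19.
  x = λ² - 4 - 4 = 361 - 8 ≡ 12; y = λ·(4 - 12) - 7 ≡ 27. → (12, 27)
3P: (12, 27) + (4, 7). λ = (7 - 27)/(4 - 12) ≡ 11/23 mod 31. 23⁻¹ ≡ 27 (mod 31) since 23·27 = 621 ≡ 1, so λ ≡ 18.
  x = λ² - 12 - 4 = 324 - 16 ≡ 29; y = λ·(12 - 29) - 27 ≡ 8. → (29, 8)
4P: (29, 8) + (4, 7). λ = (7 - 8)/(4 - 29) ≡ 30/6 mod 31. 6⁻¹ ≡ 26 (mod 31), so λ ≡ 5.
  x = λ² - 29 - 4 = 25 - 33 ≡ 23; y = λ·(29 - 23) - 8 ≡ 22. → (23, 22)
5P: (23, 22) + (4, 7). λ = (7 - 22)/(4 - 23) ≡ 16/12 mod 31. 12⁻¹ ≡ 13 (mod 31) since 12·13 = 156 ≡ 1, so λ ≡ 22.
  x = λ² - 23 - 4 = 484 - 27 ≡ 23; y = λ·(23 - 23) - 22 ≡ 9. → (23, 9)
6P: (23, 9) + (4, 7). λ = (7 - 9)/(4 - 23) ≡ 29/12 mod 31. 12⁻¹ ≡ 13 (mod 31), so λ ≡ 5.
  x = λ² - 23 - 4 = 25 - 27 ≡ 29; y = λ·(23 - 29) - 9 ≡ 23. → (29, 23)
7P: (29, 23) + (4, 7). λ = (7 - 23)/(4 - 29) ≡ 15/6 mod 31. 6⁻¹ ≡ 26 (mod 31), so λ ≡ 18.
  x = λ² - 29 - 4 = 324 - 33 ≡ 12; y = λ·(29 - 12) - 23 ≡ 4. → (12, 4)
8P: (12, 4) + (4, 7). λ = (7 - 4)/(4 - 12) ≡ 3/23 mod 31. 23⁻¹ ≡ 27 (mod 31) since 23·27 = 621 ≡ 1, so λ ≡ 19.
  x = λ² - 12 - 4 = 361 - 16 ≡ 4; y = λ·(12 - 4) - 4 ≡ 24. → (4, 24)
9P: (4, 24) + (4, 7): same x and y₁ ≡ -y₂, so the sum is O.
9P = O, so the order is 9.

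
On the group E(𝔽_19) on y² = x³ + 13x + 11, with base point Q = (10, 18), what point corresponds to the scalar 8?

(15, 3)

Double-and-add on 8 = (1000)₂. Start with Q = (10, 18) for the leading 1-bit.
double: tangent at (10, 18): λ = (3·10² + 13)/(2·18) ≡ 9/17. 17⁻¹ ≡ 9 (mod 19), so λ ≡ 9·9 ≡ 5.
  x = λ² - 10 - 10 = 25 - 20 ≡ 5; y = λ·(10 - 5) - 18 ≡ 7. → (5, 7)
double: tangent at (5, 7): λ = (3·5² + 13)/(2·7) ≡ 12/14. 14⁻¹ ≡ 15 (mod 19) since 14·15 = 210 ≡ 1, so λ ≡ 12·15 ≡ 9.
  x = λ² - 5 - 5 = 81 - 10 ≡ 14; y = λ·(5 - 14) - 7 ≡ 7. → (14, 7)
double: tangent at (14, 7): λ = (3·14² + 13)/(2·7) ≡ 12/14. 14⁻¹ ≡ 15 (mod 19) since 14·15 = 210 ≡ 1, so λ ≡ 12·15 ≡ 9.
  x = λ² - 14 - 14 = 81 - 28 ≡ 15; y = λ·(14 - 15) - 7 ≡ 3. → (15, 3)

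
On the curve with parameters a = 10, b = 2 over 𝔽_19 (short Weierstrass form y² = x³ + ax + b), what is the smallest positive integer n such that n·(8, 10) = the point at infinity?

2P: tangent at (8, 10): λ = (3·8² + 10)/(2·10) ≡ 12/1. 1⁻¹ ≡ 1 (mod 19), so λ ≡ 12·1 ≡ 12.
  x = λ² - 8 - 8 = 144 - 16 ≡ 14; y = λ·(8 - 14) - 10 ≡ 13. → (14, 13)
3P: (14, 13) + (8, 10). λ = (10 - 13)/(8 - 14) ≡ 16/13 mod 19. 13⁻¹ ≡ 3 (mod 19), so λ ≡ 10.
  x = λ² - 14 - 8 = 100 - 22 ≡ 2; y = λ·(14 - 2) - 13 ≡ 12. → (2, 12)
4P: (2, 12) + (8, 10). λ = (10 - 12)/(8 - 2) ≡ 17/6 mod 19. 6⁻¹ ≡ 16 (mod 19), so λ ≡ 6.
  x = λ² - 2 - 8 = 36 - 10 ≡ 7; y = λ·(2 - 7) - 12 ≡ 15. → (7, 15)
5P: (7, 15) + (8, 10). λ = (10 - 15)/(8 - 7) ≡ 14/1 mod 19. 1⁻¹ ≡ 1 (mod 19) since 1·1 = 1 ≡ 1, so λ ≡ 14.
  x = λ² - 7 - 8 = 196 - 15 ≡ 10; y = λ·(7 - 10) - 15 ≡ 0. → (10, 0)
6P: (10, 0) + (8, 10). λ = (10 - 0)/(8 - 10) ≡ 10/17 mod 19. 17⁻¹ ≡ 9 (mod 19), so λ ≡ 14.
  x = λ² - 10 - 8 = 196 - 18 ≡ 7; y = λ·(10 - 7) - 0 ≡ 4. → (7, 4)
7P: (7, 4) + (8, 10). λ = (10 - 4)/(8 - 7) ≡ 6/1 mod 19. 1⁻¹ ≡ 1 (mod 19) since 1·1 = 1 ≡ 1, so λ ≡ 6.
  x = λ² - 7 - 8 = 36 - 15 ≡ 2; y = λ·(7 - 2) - 4 ≡ 7. → (2, 7)
8P: (2, 7) + (8, 10). λ = (10 - 7)/(8 - 2) ≡ 3/6 mod 19. 6⁻¹ ≡ 16 (mod 19) since 6·16 = 96 ≡ 1, so λ ≡ 10.
  x = λ² - 2 - 8 = 100 - 10 ≡ 14; y = λ·(2 - 14) - 7 ≡ 6. → (14, 6)
9P: (14, 6) + (8, 10). λ = (10 - 6)/(8 - 14) ≡ 4/13 mod 19. 13⁻¹ ≡ 3 (mod 19), so λ ≡ 12.
  x = λ² - 14 - 8 = 144 - 22 ≡ 8; y = λ·(14 - 8) - 6 ≡ 9. → (8, 9)
10P: (8, 9) + (8, 10): same x and y₁ ≡ -y₂, so the sum is the point at infinity.
10P = the point at infinity, so the order is 10.

10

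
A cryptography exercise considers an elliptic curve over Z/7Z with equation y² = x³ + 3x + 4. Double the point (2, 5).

tangent at (2, 5): λ = (3·2² + 3)/(2·5) ≡ 1/3. 3⁻¹ ≡ 5 (mod 7), so λ ≡ 1·5 ≡ 5.
  x = λ² - 2 - 2 = 25 - 4 ≡ 0; y = λ·(2 - 0) - 5 ≡ 5. → (0, 5)

(0, 5)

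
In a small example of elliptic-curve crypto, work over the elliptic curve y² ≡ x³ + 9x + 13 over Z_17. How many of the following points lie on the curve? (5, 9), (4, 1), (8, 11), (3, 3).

(5, 9): 9² ≡ 13, rhs ≡ 13 → on.
(4, 1): 1² ≡ 1, rhs ≡ 11 → off.
(8, 11): 11² ≡ 2, rhs ≡ 2 → on.
(3, 3): 3² ≡ 9, rhs ≡ 16 → off.

2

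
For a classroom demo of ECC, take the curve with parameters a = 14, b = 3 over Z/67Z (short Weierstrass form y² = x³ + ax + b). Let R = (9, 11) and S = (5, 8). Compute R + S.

(41, 32)

(9, 11) + (5, 8). λ = (8 - 11)/(5 - 9) ≡ 64/63 mod 67. 63⁻¹ ≡ 50 (mod 67) since 63·50 = 3150 ≡ 1, so λ ≡ 51.
  x = λ² - 9 - 5 = 2601 - 14 ≡ 41; y = λ·(9 - 41) - 11 ≡ 32. → (41, 32)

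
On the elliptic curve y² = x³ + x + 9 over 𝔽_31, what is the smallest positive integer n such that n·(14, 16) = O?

2P: tangent at (14, 16): λ = (3·14² + 1)/(2·16) ≡ 0/1. 1⁻¹ ≡ 1 (mod 31), so λ ≡ 0·1 ≡ 0.
  x = λ² - 14 - 14 = 0 - 28 ≡ 3; y = λ·(14 - 3) - 16 ≡ 15. → (3, 15)
3P: (3, 15) + (14, 16). λ = (16 - 15)/(14 - 3) ≡ 1/11 mod 31. 11⁻¹ ≡ 17 (mod 31), so λ ≡ 17.
  x = λ² - 3 - 14 = 289 - 17 ≡ 24; y = λ·(3 - 24) - 15 ≡ 0. → (24, 0)
4P: (24, 0) + (14, 16). λ = (16 - 0)/(14 - 24) ≡ 16/21 mod 31. 21⁻¹ ≡ 3 (mod 31), so λ ≡ 17.
  x = λ² - 24 - 14 = 289 - 38 ≡ 3; y = λ·(24 - 3) - 0 ≡ 16. → (3, 16)
5P: (3, 16) + (14, 16). λ = (16 - 16)/(14 - 3) ≡ 0/11 mod 31. 11⁻¹ ≡ 17 (mod 31) since 11·17 = 187 ≡ 1, so λ ≡ 0.
  x = λ² - 3 - 14 = 0 - 17 ≡ 14; y = λ·(3 - 14) - 16 ≡ 15. → (14, 15)
6P: (14, 15) + (14, 16): same x and y₁ ≡ -y₂, so the sum is O.
6P = O, so the order is 6.

6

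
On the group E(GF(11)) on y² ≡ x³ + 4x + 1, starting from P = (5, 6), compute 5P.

Double-and-add on 5 = (101)₂. Start with P = (5, 6) for the leading 1-bit.
double: tangent at (5, 6): λ = (3·5² + 4)/(2·6) ≡ 2/1. 1⁻¹ ≡ 1 (mod 11), so λ ≡ 2·1 ≡ 2.
  x = λ² - 5 - 5 = 4 - 10 ≡ 5; y = λ·(5 - 5) - 6 ≡ 5. → (5, 5)
double: tangent at (5, 5): λ = (3·5² + 4)/(2·5) ≡ 2/10. 10⁻¹ ≡ 10 (mod 11) since 10·10 = 100 ≡ 1, so λ ≡ 2·10 ≡ 9.
  x = λ² - 5 - 5 = 81 - 10 ≡ 5; y = λ·(5 - 5) - 5 ≡ 6. → (5, 6)
add P: tangent at (5, 6): λ = (3·5² + 4)/(2·6) ≡ 2/1. 1⁻¹ ≡ 1 (mod 11), so λ ≡ 2·1 ≡ 2.
  x = λ² - 5 - 5 = 4 - 10 ≡ 5; y = λ·(5 - 5) - 6 ≡ 5. → (5, 5)

(5, 5)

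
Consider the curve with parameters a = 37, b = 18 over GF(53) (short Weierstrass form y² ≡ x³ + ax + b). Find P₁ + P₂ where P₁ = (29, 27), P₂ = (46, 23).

(29, 27) + (46, 23). λ = (23 - 27)/(46 - 29) ≡ 49/17 mod 53. 17⁻¹ ≡ 25 (mod 53), so λ ≡ 6.
  x = λ² - 29 - 46 = 36 - 75 ≡ 14; y = λ·(29 - 14) - 27 ≡ 10. → (14, 10)

(14, 10)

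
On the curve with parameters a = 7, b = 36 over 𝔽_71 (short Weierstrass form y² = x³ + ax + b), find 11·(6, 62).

(54, 20)

Write P = (6, 62).
Repeated addition: build up to 11P.
2P: tangent at (6, 62): λ = (3·6² + 7)/(2·62) ≡ 44/53. 53⁻¹ ≡ 67 (mod 71) since 53·67 = 3551 ≡ 1, so λ ≡ 44·67 ≡ 37.
  x = λ² - 6 - 6 = 1369 - 12 ≡ 8; y = λ·(6 - 8) - 62 ≡ 6. → (8, 6)
3P: (8, 6) + (6, 62). λ = (62 - 6)/(6 - 8) ≡ 56/69 mod 71. 69⁻¹ ≡ 35 (mod 71), so λ ≡ 43.
  x = λ² - 8 - 6 = 1849 - 14 ≡ 60; y = λ·(8 - 60) - 6 ≡ 30. → (60, 30)
4P: (60, 30) + (6, 62). λ = (62 - 30)/(6 - 60) ≡ 32/17 mod 71. 17⁻¹ ≡ 46 (mod 71) since 17·46 = 782 ≡ 1, so λ ≡ 52.
  x = λ² - 60 - 6 = 2704 - 66 ≡ 11; y = λ·(60 - 11) - 30 ≡ 33. → (11, 33)
5P: (11, 33) + (6, 62). λ = (62 - 33)/(6 - 11) ≡ 29/66 mod 71. 66⁻¹ ≡ 14 (mod 71), so λ ≡ 51.
  x = λ² - 11 - 6 = 2601 - 17 ≡ 28; y = λ·(11 - 28) - 33 ≡ 23. → (28, 23)
6P: (28, 23) + (6, 62). λ = (62 - 23)/(6 - 28) ≡ 39/49 mod 71. 49⁻¹ ≡ 29 (mod 71) since 49·29 = 1421 ≡ 1, so λ ≡ 66.
  x = λ² - 28 - 6 = 4356 - 34 ≡ 62; y = λ·(28 - 62) - 23 ≡ 5. → (62, 5)
7P: (62, 5) + (6, 62). λ = (62 - 5)/(6 - 62) ≡ 57/15 mod 71. 15⁻¹ ≡ 19 (mod 71), so λ ≡ 18.
  x = λ² - 62 - 6 = 324 - 68 ≡ 43; y = λ·(62 - 43) - 5 ≡ 53. → (43, 53)
8P: (43, 53) + (6, 62). λ = (62 - 53)/(6 - 43) ≡ 9/34 mod 71. 34⁻¹ ≡ 23 (mod 71) since 34·23 = 782 ≡ 1, so λ ≡ 65.
  x = λ² - 43 - 6 = 4225 - 49 ≡ 58; y = λ·(43 - 58) - 53 ≡ 37. → (58, 37)
9P: (58, 37) + (6, 62). λ = (62 - 37)/(6 - 58) ≡ 25/19 mod 71. 19⁻¹ ≡ 15 (mod 71), so λ ≡ 20.
  x = λ² - 58 - 6 = 400 - 64 ≡ 52; y = λ·(58 - 52) - 37 ≡ 12. → (52, 12)
10P: (52, 12) + (6, 62). λ = (62 - 12)/(6 - 52) ≡ 50/25 mod 71. 25⁻¹ ≡ 54 (mod 71) since 25·54 = 1350 ≡ 1, so λ ≡ 2.
  x = λ² - 52 - 6 = 4 - 58 ≡ 17; y = λ·(52 - 17) - 12 ≡ 58. → (17, 58)
11P: (17, 58) + (6, 62). λ = (62 - 58)/(6 - 17) ≡ 4/60 mod 71. 60⁻¹ ≡ 58 (mod 71) since 60·58 = 3480 ≡ 1, so λ ≡ 19.
  x = λ² - 17 - 6 = 361 - 23 ≡ 54; y = λ·(17 - 54) - 58 ≡ 20. → (54, 20)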